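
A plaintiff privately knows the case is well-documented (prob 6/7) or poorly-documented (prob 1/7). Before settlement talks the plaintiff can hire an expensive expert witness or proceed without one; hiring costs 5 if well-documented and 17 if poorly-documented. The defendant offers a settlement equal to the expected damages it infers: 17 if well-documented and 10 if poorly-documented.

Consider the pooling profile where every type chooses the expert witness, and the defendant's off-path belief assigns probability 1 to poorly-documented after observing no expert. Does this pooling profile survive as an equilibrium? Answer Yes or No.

On path, the defendant holds the prior and pays 6/7·17 + 1/7·10 = 16. Off path (no expert), believing poorly-documented, it pays 10.
well-documented: the expert witness nets 16 − 5 = 11; no expert nets 10. well-documented stays.
poorly-documented: the expert witness nets 16 − 17 = -1; no expert nets 10. poorly-documented would deviate.
A type deviates, so pooling fails.

No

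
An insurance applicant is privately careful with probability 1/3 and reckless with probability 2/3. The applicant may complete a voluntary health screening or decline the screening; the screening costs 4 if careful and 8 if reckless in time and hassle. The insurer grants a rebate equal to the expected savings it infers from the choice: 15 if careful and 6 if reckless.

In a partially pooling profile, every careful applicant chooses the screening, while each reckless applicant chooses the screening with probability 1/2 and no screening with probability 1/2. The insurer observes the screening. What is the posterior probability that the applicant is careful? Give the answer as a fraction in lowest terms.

P(the screening) = (1/3)·1 + (2/3)·(1/2) = 2/3.
By Bayes' rule, P(careful | the screening) = (1/3) / (2/3) = 1/2.

1/2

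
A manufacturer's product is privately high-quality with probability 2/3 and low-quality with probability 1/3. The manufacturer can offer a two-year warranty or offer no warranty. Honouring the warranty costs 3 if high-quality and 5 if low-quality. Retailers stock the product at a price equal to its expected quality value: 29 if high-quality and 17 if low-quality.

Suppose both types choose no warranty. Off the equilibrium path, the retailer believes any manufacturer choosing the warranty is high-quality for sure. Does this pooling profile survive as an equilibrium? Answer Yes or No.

No

On path, the retailer holds the prior and pays 2/3·29 + 1/3·17 = 25. Off path (the warranty), believing high-quality, it pays 29.
high-quality: no warranty nets 25; the warranty nets 29 − 3 = 26. high-quality would deviate.
low-quality: no warranty nets 25; the warranty nets 29 − 5 = 24. low-quality stays.
A type deviates, so pooling fails.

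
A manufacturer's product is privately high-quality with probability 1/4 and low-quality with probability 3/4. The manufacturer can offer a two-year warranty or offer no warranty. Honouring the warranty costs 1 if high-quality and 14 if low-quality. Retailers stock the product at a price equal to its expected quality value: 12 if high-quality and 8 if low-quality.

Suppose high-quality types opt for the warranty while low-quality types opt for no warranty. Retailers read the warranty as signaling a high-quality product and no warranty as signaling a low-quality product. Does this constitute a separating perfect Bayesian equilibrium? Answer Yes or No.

Yes

Under these beliefs, the warranty earns price 12 and no warranty earns price 8.
high-quality: the warranty nets 12 − 1 = 11; no warranty nets 8. high-quality prefers the warranty.
low-quality: the warranty nets 12 − 14 = -2; no warranty nets 8. low-quality prefers no warranty.
Neither type deviates, so the separating profile is an equilibrium.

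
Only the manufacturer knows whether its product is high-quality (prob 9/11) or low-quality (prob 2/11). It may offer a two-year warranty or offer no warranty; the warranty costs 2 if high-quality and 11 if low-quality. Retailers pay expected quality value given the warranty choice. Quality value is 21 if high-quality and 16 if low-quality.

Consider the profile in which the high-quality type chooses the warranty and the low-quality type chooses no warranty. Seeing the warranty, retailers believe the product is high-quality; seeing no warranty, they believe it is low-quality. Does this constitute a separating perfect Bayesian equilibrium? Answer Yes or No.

Yes

Under these beliefs, the warranty earns price 21 and no warranty earns price 16.
high-quality: the warranty nets 21 − 2 = 19; no warranty nets 16. high-quality prefers the warranty.
low-quality: the warranty nets 21 − 11 = 10; no warranty nets 16. low-quality prefers no warranty.
Neither type deviates, so the separating profile is an equilibrium.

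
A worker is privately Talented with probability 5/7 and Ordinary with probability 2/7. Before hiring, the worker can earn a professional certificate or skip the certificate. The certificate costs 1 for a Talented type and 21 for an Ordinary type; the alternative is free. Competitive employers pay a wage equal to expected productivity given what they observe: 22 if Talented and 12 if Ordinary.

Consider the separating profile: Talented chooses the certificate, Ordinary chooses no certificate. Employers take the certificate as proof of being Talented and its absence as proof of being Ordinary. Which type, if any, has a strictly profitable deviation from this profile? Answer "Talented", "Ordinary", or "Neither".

The certificate pays 22; no certificate pays 12.
Talented: assigned the certificate, nets 22 − 1 = 21; deviating to no certificate nets 12.
Ordinary: assigned no certificate, nets 12; deviating to the certificate nets 22 − 21 = 1.
Both types strictly prefer their assigned action; no profitable deviation.

Neither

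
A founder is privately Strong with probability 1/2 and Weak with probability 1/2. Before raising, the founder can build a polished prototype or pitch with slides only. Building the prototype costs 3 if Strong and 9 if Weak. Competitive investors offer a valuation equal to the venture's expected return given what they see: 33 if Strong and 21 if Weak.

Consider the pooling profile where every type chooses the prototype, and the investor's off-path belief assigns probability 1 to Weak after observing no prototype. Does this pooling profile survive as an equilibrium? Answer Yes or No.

No

On path, the investor holds the prior and pays 1/2·33 + 1/2·21 = 27. Off path (no prototype), believing Weak, it pays 21.
Strong: the prototype nets 27 − 3 = 24; no prototype nets 21. Strong stays.
Weak: the prototype nets 27 − 9 = 18; no prototype nets 21. Weak would deviate.
A type deviates, so pooling fails.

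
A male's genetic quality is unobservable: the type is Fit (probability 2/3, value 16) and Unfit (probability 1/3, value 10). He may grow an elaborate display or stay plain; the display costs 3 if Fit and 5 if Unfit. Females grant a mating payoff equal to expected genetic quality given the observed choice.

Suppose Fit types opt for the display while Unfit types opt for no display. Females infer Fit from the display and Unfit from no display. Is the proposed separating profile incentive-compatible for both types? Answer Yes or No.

No

Under these beliefs, the display earns mating payoff 16 and no display earns mating payoff 10.
Fit: the display nets 16 − 3 = 13; no display nets 10. Fit prefers the display.
Unfit: the display nets 16 − 5 = 11; no display nets 10. Unfit would deviate to the display.
Unfit has a profitable deviation, so the profile is not an equilibrium.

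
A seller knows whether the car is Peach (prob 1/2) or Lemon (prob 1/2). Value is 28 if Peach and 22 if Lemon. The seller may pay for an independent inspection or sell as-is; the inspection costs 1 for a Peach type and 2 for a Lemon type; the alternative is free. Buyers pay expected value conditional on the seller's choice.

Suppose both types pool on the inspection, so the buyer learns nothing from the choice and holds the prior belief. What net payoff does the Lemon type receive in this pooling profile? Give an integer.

23

Pooled price = 1/2·28 + 1/2·22 = 25.
Lemon pays cost 2 for the inspection, so net payoff = 25 − 2 = 23.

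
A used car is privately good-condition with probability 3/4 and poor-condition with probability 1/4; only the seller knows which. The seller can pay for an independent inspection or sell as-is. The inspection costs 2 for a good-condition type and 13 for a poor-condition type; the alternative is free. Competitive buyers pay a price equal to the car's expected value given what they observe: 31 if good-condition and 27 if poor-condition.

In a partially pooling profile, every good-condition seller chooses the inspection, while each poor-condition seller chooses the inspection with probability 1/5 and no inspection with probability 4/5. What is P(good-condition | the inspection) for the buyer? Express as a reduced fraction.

P(the inspection) = (3/4)·1 + (1/4)·(1/5) = 4/5.
By Bayes' rule, P(good-condition | the inspection) = (3/4) / (4/5) = 15/16.

15/16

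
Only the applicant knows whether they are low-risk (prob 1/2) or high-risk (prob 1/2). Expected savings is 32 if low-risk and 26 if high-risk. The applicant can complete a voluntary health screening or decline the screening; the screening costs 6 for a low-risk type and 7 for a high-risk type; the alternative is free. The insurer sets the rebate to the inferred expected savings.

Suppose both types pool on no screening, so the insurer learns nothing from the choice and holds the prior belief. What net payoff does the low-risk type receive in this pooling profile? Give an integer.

29

Pooled rebate = 1/2·32 + 1/2·26 = 29.
low-risk pays no cost for no screening, so net payoff = 29.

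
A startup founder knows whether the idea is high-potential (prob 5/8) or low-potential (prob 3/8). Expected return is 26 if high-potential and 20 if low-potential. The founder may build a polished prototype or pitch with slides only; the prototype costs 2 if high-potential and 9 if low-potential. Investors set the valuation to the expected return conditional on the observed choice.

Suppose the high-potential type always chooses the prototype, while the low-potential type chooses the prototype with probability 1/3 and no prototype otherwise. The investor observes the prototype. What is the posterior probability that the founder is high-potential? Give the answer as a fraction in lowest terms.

P(the prototype) = (5/8)·1 + (3/8)·(1/3) = 3/4.
By Bayes' rule, P(high-potential | the prototype) = (5/8) / (3/4) = 5/6.

5/6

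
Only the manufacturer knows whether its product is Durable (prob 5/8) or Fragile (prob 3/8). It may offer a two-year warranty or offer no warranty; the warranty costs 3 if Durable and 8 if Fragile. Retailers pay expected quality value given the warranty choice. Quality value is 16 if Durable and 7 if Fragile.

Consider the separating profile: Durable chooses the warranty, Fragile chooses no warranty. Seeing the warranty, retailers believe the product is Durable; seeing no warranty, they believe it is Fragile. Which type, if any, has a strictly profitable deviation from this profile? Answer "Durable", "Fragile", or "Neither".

The warranty pays 16; no warranty pays 7.
Durable: assigned the warranty, nets 16 − 3 = 13; deviating to no warranty nets 7.
Fragile: assigned no warranty, nets 7; deviating to the warranty nets 16 − 8 = 8.
The Fragile type gains 1 by deviating.

Fragile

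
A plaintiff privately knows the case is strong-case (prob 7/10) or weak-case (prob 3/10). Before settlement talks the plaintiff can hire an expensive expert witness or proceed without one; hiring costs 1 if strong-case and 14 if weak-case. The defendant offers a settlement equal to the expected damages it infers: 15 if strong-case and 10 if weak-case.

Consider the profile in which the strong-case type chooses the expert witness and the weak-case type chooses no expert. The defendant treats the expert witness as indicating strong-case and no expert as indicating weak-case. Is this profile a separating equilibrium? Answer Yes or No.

Under these beliefs, the expert witness earns settlement 15 and no expert earns settlement 10.
strong-case: the expert witness nets 15 − 1 = 14; no expert nets 10. strong-case prefers the expert witness.
weak-case: the expert witness nets 15 − 14 = 1; no expert nets 10. weak-case prefers no expert.
Neither type deviates, so the separating profile is an equilibrium.

Yes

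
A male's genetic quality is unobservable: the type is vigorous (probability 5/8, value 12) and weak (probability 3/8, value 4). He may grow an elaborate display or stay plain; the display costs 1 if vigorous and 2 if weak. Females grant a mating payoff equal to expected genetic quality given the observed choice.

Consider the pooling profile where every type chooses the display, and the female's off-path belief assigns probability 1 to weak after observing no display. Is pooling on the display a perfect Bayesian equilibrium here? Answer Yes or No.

On path, the female holds the prior and pays 5/8·12 + 3/8·4 = 9. Off path (no display), believing weak, it pays 4.
vigorous: the display nets 9 − 1 = 8; no display nets 4. vigorous stays.
weak: the display nets 9 − 2 = 7; no display nets 4. weak stays.
No type deviates, so pooling is sustained.

Yes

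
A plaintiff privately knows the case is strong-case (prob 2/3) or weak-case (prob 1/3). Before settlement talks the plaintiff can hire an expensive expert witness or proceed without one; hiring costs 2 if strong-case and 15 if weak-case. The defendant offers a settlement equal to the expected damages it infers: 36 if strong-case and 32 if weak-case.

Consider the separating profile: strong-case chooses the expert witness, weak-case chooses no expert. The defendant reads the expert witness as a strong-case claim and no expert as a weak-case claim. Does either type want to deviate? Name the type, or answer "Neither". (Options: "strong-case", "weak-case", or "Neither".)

Neither

The expert witness pays 36; no expert pays 32.
strong-case: assigned the expert witness, nets 36 − 2 = 34; deviating to no expert nets 32.
weak-case: assigned no expert, nets 32; deviating to the expert witness nets 36 − 15 = 21.
Both types strictly prefer their assigned action; no profitable deviation.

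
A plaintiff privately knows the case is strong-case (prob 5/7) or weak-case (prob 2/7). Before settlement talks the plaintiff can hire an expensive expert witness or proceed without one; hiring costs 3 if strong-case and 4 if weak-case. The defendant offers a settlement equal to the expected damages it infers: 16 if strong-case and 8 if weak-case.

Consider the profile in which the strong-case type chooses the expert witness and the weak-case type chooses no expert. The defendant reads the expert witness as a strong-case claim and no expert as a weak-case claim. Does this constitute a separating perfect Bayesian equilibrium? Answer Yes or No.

Under these beliefs, the expert witness earns settlement 16 and no expert earns settlement 8.
strong-case: the expert witness nets 16 − 3 = 13; no expert nets 8. strong-case prefers the expert witness.
weak-case: the expert witness nets 16 − 4 = 12; no expert nets 8. weak-case would deviate to the expert witness.
weak-case has a profitable deviation, so the profile is not an equilibrium.

No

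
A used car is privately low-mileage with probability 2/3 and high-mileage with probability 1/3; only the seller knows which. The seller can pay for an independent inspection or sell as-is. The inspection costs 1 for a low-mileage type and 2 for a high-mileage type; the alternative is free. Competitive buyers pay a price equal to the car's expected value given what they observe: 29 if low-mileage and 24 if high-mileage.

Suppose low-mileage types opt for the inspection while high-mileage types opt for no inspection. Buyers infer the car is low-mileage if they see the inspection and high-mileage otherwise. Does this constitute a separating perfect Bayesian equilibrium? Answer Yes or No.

Under these beliefs, the inspection earns price 29 and no inspection earns price 24.
low-mileage: the inspection nets 29 − 1 = 28; no inspection nets 24. low-mileage prefers the inspection.
high-mileage: the inspection nets 29 − 2 = 27; no inspection nets 24. high-mileage would deviate to the inspection.
high-mileage has a profitable deviation, so the profile is not an equilibrium.

No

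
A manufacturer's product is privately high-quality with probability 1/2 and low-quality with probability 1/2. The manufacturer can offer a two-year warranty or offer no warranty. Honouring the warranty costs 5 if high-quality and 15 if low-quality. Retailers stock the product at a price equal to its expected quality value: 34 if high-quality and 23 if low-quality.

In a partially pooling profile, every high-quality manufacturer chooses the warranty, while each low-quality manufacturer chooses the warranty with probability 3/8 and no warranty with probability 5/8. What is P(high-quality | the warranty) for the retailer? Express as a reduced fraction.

8/11

P(the warranty) = (1/2)·1 + (1/2)·(3/8) = 11/16.
By Bayes' rule, P(high-quality | the warranty) = (1/2) / (11/16) = 8/11.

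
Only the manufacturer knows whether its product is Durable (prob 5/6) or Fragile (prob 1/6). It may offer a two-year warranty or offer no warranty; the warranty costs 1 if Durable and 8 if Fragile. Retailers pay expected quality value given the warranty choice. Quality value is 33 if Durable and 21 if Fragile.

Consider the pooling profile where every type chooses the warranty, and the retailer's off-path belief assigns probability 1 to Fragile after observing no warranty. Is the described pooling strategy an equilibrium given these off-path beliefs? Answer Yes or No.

On path, the retailer holds the prior and pays 5/6·33 + 1/6·21 = 31. Off path (no warranty), believing Fragile, it pays 21.
Durable: the warranty nets 31 − 1 = 30; no warranty nets 21. Durable stays.
Fragile: the warranty nets 31 − 8 = 23; no warranty nets 21. Fragile stays.
No type deviates, so pooling is sustained.

Yes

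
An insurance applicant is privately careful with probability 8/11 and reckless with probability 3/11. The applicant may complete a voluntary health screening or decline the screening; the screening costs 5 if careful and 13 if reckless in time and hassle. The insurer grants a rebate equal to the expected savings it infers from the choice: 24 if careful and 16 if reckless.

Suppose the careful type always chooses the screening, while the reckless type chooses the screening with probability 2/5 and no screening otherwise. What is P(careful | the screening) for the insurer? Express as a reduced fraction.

P(the screening) = (8/11)·1 + (3/11)·(2/5) = 46/55.
By Bayes' rule, P(careful | the screening) = (8/11) / (46/55) = 20/23.

20/23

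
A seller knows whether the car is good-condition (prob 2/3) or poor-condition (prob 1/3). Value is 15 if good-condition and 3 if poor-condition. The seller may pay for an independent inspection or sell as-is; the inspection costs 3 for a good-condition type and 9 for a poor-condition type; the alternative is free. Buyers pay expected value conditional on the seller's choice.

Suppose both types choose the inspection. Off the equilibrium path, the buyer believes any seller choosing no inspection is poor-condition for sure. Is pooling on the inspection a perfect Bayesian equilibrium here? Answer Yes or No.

On path, the buyer holds the prior and pays 2/3·15 + 1/3·3 = 11. Off path (no inspection), believing poor-condition, it pays 3.
good-condition: the inspection nets 11 − 3 = 8; no inspection nets 3. good-condition stays.
poor-condition: the inspection nets 11 − 9 = 2; no inspection nets 3. poor-condition would deviate.
A type deviates, so pooling fails.

No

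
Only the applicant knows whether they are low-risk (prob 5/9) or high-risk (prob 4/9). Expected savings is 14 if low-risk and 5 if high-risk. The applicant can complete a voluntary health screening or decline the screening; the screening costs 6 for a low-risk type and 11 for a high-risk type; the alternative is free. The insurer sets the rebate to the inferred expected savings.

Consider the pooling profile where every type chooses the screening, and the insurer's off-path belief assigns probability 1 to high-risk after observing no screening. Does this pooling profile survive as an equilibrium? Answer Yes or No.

On path, the insurer holds the prior and pays 5/9·14 + 4/9·5 = 10. Off path (no screening), believing high-risk, it pays 5.
low-risk: the screening nets 10 − 6 = 4; no screening nets 5. low-risk would deviate.
high-risk: the screening nets 10 − 11 = -1; no screening nets 5. high-risk would deviate.
A type deviates, so pooling fails.

No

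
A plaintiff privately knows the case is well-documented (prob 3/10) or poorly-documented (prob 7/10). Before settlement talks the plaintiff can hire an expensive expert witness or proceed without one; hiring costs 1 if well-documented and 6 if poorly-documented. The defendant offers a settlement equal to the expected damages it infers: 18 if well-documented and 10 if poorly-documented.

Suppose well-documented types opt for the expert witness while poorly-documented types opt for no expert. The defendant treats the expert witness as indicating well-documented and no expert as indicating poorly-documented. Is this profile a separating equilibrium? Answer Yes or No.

No

Under these beliefs, the expert witness earns settlement 18 and no expert earns settlement 10.
well-documented: the expert witness nets 18 − 1 = 17; no expert nets 10. well-documented prefers the expert witness.
poorly-documented: the expert witness nets 18 − 6 = 12; no expert nets 10. poorly-documented would deviate to the expert witness.
poorly-documented has a profitable deviation, so the profile is not an equilibrium.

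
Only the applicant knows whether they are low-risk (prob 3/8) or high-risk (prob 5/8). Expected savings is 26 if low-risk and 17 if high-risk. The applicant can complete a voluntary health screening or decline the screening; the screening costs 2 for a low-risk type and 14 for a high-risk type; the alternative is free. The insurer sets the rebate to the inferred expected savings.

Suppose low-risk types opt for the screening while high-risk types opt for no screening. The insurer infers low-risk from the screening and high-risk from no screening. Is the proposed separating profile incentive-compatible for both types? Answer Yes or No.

Yes

Under these beliefs, the screening earns rebate 26 and no screening earns rebate 17.
low-risk: the screening nets 26 − 2 = 24; no screening nets 17. low-risk prefers the screening.
high-risk: the screening nets 26 − 14 = 12; no screening nets 17. high-risk prefers no screening.
Neither type deviates, so the separating profile is an equilibrium.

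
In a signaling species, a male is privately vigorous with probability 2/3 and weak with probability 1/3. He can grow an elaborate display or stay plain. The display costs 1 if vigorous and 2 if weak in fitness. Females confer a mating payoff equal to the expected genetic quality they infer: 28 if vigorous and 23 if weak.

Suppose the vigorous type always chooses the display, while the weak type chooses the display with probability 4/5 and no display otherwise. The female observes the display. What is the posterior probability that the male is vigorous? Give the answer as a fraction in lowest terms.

5/7

P(the display) = (2/3)·1 + (1/3)·(4/5) = 14/15.
By Bayes' rule, P(vigorous | the display) = (2/3) / (14/15) = 5/7.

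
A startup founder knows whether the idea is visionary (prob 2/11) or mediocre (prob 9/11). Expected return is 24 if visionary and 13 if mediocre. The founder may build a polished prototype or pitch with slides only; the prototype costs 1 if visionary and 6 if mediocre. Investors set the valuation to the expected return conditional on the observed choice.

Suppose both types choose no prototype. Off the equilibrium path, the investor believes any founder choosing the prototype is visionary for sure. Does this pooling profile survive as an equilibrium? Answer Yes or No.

No

On path, the investor holds the prior and pays 2/11·24 + 9/11·13 = 15. Off path (the prototype), believing visionary, it pays 24.
visionary: no prototype nets 15; the prototype nets 24 − 1 = 23. visionary would deviate.
mediocre: no prototype nets 15; the prototype nets 24 − 6 = 18. mediocre would deviate.
A type deviates, so pooling fails.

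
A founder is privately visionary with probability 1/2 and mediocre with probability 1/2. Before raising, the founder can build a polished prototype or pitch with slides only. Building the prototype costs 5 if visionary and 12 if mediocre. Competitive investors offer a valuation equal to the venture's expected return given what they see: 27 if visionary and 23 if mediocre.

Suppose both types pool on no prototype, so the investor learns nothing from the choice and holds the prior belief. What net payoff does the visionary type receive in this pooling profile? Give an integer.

Pooled valuation = 1/2·27 + 1/2·23 = 25.
visionary pays no cost for no prototype, so net payoff = 25.

25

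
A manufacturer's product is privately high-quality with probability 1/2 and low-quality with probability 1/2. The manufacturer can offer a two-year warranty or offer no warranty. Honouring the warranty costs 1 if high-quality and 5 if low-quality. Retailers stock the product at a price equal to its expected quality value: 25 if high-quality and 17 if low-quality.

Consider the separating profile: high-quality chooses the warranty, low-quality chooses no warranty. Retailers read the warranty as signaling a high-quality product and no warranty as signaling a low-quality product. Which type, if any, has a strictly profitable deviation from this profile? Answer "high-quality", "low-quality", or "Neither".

low-quality

The warranty pays 25; no warranty pays 17.
high-quality: assigned the warranty, nets 25 − 1 = 24; deviating to no warranty nets 17.
low-quality: assigned no warranty, nets 17; deviating to the warranty nets 25 − 5 = 20.
The low-quality type gains 3 by deviating.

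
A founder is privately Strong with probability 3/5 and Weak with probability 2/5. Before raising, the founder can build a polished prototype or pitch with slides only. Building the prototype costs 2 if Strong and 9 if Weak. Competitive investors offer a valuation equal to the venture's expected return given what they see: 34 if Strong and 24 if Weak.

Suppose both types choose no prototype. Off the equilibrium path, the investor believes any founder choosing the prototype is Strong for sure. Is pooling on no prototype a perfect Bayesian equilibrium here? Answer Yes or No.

No

On path, the investor holds the prior and pays 3/5·34 + 2/5·24 = 30. Off path (the prototype), believing Strong, it pays 34.
Strong: no prototype nets 30; the prototype nets 34 − 2 = 32. Strong would deviate.
Weak: no prototype nets 30; the prototype nets 34 − 9 = 25. Weak stays.
A type deviates, so pooling fails.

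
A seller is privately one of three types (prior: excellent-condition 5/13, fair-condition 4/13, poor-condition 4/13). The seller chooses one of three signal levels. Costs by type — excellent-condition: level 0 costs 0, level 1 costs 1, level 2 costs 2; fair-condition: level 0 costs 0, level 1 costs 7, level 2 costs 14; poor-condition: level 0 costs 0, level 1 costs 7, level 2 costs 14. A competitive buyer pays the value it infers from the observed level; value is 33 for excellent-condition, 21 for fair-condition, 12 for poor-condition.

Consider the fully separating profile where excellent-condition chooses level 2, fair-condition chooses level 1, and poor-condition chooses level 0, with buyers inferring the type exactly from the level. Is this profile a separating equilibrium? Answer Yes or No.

Separating prices: level 2 → 33, level 1 → 21, level 0 → 12.
excellent-condition (assigned level 2): level 0: 12 − 0 = 12; level 1: 21 − 1 = 20; level 2: 33 − 2 = 31. excellent-condition stays.
fair-condition (assigned level 1): level 0: 12 − 0 = 12; level 1: 21 − 7 = 14; level 2: 33 − 14 = 19. fair-condition prefers level 2.
poor-condition (assigned level 0): level 0: 12 − 0 = 12; level 1: 21 − 7 = 14; level 2: 33 − 14 = 19. poor-condition prefers level 2.
At least one type deviates; the separating profile fails.

No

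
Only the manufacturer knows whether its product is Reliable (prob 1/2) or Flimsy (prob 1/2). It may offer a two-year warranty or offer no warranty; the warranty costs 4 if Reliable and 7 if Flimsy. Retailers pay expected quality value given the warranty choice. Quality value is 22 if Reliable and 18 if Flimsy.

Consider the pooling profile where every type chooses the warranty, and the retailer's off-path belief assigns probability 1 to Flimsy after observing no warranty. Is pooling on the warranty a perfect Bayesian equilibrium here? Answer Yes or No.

No

On path, the retailer holds the prior and pays 1/2·22 + 1/2·18 = 20. Off path (no warranty), believing Flimsy, it pays 18.
Reliable: the warranty nets 20 − 4 = 16; no warranty nets 18. Reliable would deviate.
Flimsy: the warranty nets 20 − 7 = 13; no warranty nets 18. Flimsy would deviate.
A type deviates, so pooling fails.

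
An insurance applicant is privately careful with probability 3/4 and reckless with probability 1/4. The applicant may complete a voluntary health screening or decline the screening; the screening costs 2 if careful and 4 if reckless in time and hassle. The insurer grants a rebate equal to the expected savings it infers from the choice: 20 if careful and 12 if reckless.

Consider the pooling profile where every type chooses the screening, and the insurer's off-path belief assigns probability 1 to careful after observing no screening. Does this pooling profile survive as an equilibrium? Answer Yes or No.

On path, the insurer holds the prior and pays 3/4·20 + 1/4·12 = 18. Off path (no screening), believing careful, it pays 20.
careful: the screening nets 18 − 2 = 16; no screening nets 20. careful would deviate.
reckless: the screening nets 18 − 4 = 14; no screening nets 20. reckless would deviate.
A type deviates, so pooling fails.

No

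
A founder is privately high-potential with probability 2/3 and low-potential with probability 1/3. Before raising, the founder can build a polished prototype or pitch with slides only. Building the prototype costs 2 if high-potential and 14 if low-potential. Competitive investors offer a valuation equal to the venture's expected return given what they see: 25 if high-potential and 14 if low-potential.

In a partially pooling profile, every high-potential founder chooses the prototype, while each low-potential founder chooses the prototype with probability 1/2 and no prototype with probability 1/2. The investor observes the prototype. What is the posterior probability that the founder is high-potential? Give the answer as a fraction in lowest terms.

4/5

P(the prototype) = (2/3)·1 + (1/3)·(1/2) = 5/6.
By Bayes' rule, P(high-potential | the prototype) = (2/3) / (5/6) = 4/5.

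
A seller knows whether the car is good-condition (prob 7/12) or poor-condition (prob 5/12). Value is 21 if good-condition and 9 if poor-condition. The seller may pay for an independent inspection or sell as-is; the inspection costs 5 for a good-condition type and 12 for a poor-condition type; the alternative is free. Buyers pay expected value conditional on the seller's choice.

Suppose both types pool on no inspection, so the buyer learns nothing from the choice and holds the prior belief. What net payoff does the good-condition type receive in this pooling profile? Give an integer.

16

Pooled price = 7/12·21 + 5/12·9 = 16.
good-condition pays no cost for no inspection, so net payoff = 16.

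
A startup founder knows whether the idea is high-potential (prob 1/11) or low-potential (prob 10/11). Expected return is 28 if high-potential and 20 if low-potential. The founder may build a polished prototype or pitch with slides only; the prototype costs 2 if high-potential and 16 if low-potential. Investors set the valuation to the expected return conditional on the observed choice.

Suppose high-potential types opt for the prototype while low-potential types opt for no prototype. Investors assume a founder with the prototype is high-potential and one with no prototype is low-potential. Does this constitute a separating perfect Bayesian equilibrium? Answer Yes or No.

Under these beliefs, the prototype earns valuation 28 and no prototype earns valuation 20.
high-potential: the prototype nets 28 − 2 = 26; no prototype nets 20. high-potential prefers the prototype.
low-potential: the prototype nets 28 − 16 = 12; no prototype nets 20. low-potential prefers no prototype.
Neither type deviates, so the separating profile is an equilibrium.

Yes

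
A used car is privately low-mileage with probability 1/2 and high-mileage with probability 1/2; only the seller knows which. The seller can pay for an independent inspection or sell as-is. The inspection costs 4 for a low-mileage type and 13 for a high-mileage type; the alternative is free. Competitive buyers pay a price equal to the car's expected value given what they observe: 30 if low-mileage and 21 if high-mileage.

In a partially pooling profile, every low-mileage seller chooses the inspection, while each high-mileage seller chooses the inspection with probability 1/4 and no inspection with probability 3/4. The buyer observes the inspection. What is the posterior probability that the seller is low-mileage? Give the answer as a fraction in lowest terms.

P(the inspection) = (1/2)·1 + (1/2)·(1/4) = 5/8.
By Bayes' rule, P(low-mileage | the inspection) = (1/2) / (5/8) = 4/5.

4/5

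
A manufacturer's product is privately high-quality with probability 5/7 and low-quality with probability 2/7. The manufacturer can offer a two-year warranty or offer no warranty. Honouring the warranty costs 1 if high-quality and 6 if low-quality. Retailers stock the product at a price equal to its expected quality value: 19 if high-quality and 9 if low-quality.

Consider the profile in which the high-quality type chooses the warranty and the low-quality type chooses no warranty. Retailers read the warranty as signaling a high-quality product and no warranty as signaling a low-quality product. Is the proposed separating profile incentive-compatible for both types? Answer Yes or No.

Under these beliefs, the warranty earns price 19 and no warranty earns price 9.
high-quality: the warranty nets 19 − 1 = 18; no warranty nets 9. high-quality prefers the warranty.
low-quality: the warranty nets 19 − 6 = 13; no warranty nets 9. low-quality would deviate to the warranty.
low-quality has a profitable deviation, so the profile is not an equilibrium.

No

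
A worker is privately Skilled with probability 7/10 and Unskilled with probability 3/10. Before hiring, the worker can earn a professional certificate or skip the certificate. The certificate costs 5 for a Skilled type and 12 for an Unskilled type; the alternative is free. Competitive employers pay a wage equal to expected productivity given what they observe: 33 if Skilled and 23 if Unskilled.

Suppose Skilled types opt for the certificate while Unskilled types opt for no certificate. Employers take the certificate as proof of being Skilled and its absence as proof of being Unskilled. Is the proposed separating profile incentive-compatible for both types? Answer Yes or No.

Yes

Under these beliefs, the certificate earns wage 33 and no certificate earns wage 23.
Skilled: the certificate nets 33 − 5 = 28; no certificate nets 23. Skilled prefers the certificate.
Unskilled: the certificate nets 33 − 12 = 21; no certificate nets 23. Unskilled prefers no certificate.
Neither type deviates, so the separating profile is an equilibrium.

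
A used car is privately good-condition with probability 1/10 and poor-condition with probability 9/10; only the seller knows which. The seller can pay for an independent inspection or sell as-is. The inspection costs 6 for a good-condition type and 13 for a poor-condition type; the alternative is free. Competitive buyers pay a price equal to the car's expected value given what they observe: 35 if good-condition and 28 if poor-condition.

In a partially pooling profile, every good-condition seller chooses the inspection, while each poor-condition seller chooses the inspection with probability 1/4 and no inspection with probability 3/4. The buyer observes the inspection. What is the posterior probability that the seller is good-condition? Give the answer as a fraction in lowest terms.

4/13

P(the inspection) = (1/10)·1 + (9/10)·(1/4) = 13/40.
By Bayes' rule, P(good-condition | the inspection) = (1/10) / (13/40) = 4/13.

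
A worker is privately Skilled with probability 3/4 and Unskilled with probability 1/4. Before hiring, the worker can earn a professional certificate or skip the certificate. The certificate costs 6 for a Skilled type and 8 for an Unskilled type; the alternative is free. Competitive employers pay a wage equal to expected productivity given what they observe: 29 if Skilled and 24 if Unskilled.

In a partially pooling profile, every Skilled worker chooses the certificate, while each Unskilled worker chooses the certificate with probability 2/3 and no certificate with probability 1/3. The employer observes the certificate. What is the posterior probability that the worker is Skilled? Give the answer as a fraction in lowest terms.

9/11

P(the certificate) = (3/4)·1 + (1/4)·(2/3) = 11/12.
By Bayes' rule, P(Skilled | the certificate) = (3/4) / (11/12) = 9/11.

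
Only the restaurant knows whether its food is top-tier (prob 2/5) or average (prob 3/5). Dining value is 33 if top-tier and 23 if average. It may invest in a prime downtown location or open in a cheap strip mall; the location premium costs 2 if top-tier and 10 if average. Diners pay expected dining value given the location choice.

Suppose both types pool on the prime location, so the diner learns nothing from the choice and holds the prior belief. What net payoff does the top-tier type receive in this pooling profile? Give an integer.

25

Pooled price premium = 2/5·33 + 3/5·23 = 27.
top-tier pays cost 2 for the prime location, so net payoff = 27 − 2 = 25.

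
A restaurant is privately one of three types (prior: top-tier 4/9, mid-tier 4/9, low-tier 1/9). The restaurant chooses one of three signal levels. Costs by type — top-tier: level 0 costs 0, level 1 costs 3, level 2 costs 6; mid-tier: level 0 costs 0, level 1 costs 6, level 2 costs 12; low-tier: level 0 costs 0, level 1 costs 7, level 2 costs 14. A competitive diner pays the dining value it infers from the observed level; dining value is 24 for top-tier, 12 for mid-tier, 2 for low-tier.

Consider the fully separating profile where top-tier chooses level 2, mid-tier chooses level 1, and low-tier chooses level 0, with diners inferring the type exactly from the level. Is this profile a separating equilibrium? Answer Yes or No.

No

Separating price premiums: level 2 → 24, level 1 → 12, level 0 → 2.
top-tier (assigned level 2): level 0: 2 − 0 = 2; level 1: 12 − 3 = 9; level 2: 24 − 6 = 18. top-tier stays.
mid-tier (assigned level 1): level 0: 2 − 0 = 2; level 1: 12 − 6 = 6; level 2: 24 − 12 = 12. mid-tier prefers level 2.
low-tier (assigned level 0): level 0: 2 − 0 = 2; level 1: 12 − 7 = 5; level 2: 24 − 14 = 10. low-tier prefers level 2.
At least one type deviates; the separating profile fails.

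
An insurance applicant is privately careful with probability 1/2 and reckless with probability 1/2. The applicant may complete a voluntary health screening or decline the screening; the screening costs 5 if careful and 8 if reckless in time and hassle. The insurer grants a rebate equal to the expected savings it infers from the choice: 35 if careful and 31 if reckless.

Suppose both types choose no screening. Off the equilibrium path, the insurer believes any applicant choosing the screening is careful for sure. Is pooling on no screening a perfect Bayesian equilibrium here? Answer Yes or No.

On path, the insurer holds the prior and pays 1/2·35 + 1/2·31 = 33. Off path (the screening), believing careful, it pays 35.
careful: no screening nets 33; the screening nets 35 − 5 = 30. careful stays.
reckless: no screening nets 33; the screening nets 35 − 8 = 27. reckless stays.
No type deviates, so pooling is sustained.

Yes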